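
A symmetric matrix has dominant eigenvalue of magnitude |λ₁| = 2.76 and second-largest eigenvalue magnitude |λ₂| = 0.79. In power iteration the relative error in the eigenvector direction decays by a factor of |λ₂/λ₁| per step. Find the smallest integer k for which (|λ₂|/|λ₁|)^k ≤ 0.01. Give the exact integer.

4

|λ₂/λ₁| = 0.79/2.76 = 0.28623
Need k ≥ ln(0.01) / ln(0.28623) = -4.6052 / -1.2510 ≈ 3.681
Smallest integer k satisfying the bound: 4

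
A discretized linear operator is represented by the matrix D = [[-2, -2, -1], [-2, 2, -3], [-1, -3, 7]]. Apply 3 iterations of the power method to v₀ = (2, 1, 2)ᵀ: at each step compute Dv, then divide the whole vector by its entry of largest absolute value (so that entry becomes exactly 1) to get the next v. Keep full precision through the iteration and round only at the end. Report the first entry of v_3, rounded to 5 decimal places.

Dv0 = (-8.000000, -8.000000, 9.000000); divide by 9.000000 → v1 = (-0.888889, -0.888889, 1.000000)
Dv1 = (2.555556, -3.000000, 10.555556); divide by 10.555556 → v2 = (0.242105, -0.284211, 1.000000)
Dv2 = (-0.915789, -4.052632, 7.610526); divide by 7.610526 → v3 = (-0.120332, -0.532503, 1.000000)
Requested entry of v3: -87/723 = -0.12033

-0.12033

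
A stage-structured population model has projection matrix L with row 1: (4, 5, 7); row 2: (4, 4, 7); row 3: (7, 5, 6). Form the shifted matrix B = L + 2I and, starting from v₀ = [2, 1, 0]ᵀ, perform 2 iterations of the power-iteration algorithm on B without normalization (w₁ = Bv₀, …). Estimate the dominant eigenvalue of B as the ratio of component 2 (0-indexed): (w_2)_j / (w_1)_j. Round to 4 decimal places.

B = L + 2I has rows (6, 5, 7); (4, 6, 7); (7, 5, 8)
w1 = Bv₀ = (17, 14, 19)
w2 = Bw1 = (305, 285, 341)
Ratio: 341/19 = 17.9474

μ ≈ 17.9474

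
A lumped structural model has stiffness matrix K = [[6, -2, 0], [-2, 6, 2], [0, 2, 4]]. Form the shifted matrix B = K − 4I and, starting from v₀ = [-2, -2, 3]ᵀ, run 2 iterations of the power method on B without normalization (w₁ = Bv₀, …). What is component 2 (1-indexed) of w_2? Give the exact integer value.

B = K − 4I has rows (2, -2, 0); (-2, 2, 2); (0, 2, 0)
w1 = Bv₀ = (2·(-2) + (-2)·(-2) + 0·3; (-2)·(-2) + 2·(-2) + 2·3; 0·(-2) + 2·(-2) + 0·3) = (0, 6, -4)
w2 = Bw1 = (2·0 + (-2)·6 + 0·(-4); (-2)·0 + 2·6 + 2·(-4); 0·0 + 2·6 + 0·(-4)) = (-12, 4, 12)
Requested component of w2: 4

4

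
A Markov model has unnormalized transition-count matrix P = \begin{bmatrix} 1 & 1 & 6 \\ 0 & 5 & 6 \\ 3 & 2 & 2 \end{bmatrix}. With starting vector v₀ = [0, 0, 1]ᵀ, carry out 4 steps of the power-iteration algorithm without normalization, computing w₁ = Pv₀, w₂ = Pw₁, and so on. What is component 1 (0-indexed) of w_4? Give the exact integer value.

3414

w1 = Pv₀ = (6, 6, 2)
w2 = Pw1 = (24, 42, 34)
w3 = Pw2 = (270, 414, 224)
w4 = Pw3 = (2028, 3414, 2086)
The requested component of w4 is 3414.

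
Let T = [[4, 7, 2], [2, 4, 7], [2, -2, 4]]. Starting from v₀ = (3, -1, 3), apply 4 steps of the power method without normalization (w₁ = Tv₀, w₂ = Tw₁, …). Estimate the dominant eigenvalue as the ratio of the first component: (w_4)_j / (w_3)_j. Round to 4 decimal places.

w1 = Tv₀ = (4·3 + 7·(-1) + 2·3; 2·3 + 4·(-1) + 7·3; 2·3 + (-2)·(-1) + 4·3) = (11, 23, 20)
w2 = Tw1 = (4·11 + 7·23 + 2·20; 2·11 + 4·23 + 7·20; 2·11 + (-2)·23 + 4·20) = (245, 254, 56)
w3 = Tw2 = (2870, 1898, 206)
w4 = Tw3 = (25178, 14774, 2768)
Ratio at component: 25178 / 2870 = 8.7728

8.7728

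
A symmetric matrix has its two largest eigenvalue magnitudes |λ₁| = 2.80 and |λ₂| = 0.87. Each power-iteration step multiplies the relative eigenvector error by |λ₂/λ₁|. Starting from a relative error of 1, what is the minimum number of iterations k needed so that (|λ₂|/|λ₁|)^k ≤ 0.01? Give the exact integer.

|λ₂/λ₁| = 0.87/2.80 = 0.31071
Need k ≥ ln(0.01) / ln(0.31071) = -4.6052 / -1.1689 ≈ 3.940
Smallest integer k satisfying the bound: 4

4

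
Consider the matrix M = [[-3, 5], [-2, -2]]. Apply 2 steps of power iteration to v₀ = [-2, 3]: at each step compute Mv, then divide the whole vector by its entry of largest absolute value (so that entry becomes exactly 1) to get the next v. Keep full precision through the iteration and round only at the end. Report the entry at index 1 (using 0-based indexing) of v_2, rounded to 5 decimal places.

0.52055

Mv0 = (21.000000, -2.000000); divide by 21.000000 → v1 = (1.000000, -0.095238)
Mv1 = (-3.476190, -1.809524); divide by -3.476190 → v2 = (1.000000, 0.520548)
Requested entry of v2: -38/-73 = 0.52055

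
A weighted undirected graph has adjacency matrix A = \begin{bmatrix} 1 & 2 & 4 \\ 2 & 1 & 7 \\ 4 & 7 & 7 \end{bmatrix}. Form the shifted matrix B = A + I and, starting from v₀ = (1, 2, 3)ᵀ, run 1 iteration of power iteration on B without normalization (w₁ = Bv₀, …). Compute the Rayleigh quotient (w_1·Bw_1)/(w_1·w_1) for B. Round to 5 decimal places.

B = A + I has rows (2, 2, 4); (2, 2, 7); (4, 7, 8)
w1 = Bv₀ = (18, 27, 42)
Bw1 = (258, 384, 597)
w1·Bw1 = 40086; w1·w1 = 2817; μ ≈ 40086/2817 = 14.23003

μ ≈ 14.23003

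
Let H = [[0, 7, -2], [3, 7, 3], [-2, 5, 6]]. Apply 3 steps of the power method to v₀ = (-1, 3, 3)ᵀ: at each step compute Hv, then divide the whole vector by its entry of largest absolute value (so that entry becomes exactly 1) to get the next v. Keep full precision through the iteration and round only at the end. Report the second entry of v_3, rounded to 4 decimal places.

Hv0 = (15.00000, 27.00000, 35.00000); divide by 35.00000 → v1 = (0.42857, 0.77143, 1.00000)
Hv1 = (3.40000, 9.68571, 9.00000); divide by 9.68571 → v2 = (0.35103, 1.00000, 0.92920)
Hv2 = (5.14159, 10.84071, 9.87316); divide by 10.84071 → v3 = (0.47429, 1.00000, 0.91075)
Requested entry of v3: 3675/3675 = 1.0000

1.0000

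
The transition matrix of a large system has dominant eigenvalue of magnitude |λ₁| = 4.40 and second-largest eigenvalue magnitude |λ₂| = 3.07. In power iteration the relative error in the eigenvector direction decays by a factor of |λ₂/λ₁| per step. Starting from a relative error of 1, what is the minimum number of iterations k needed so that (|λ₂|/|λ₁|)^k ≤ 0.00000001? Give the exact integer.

52

|λ₂/λ₁| = 3.07/4.40 = 0.69773
Need k ≥ ln(0.00000001) / ln(0.69773) = -18.4207 / -0.3599 ≈ 51.179
Smallest integer k satisfying the bound: 52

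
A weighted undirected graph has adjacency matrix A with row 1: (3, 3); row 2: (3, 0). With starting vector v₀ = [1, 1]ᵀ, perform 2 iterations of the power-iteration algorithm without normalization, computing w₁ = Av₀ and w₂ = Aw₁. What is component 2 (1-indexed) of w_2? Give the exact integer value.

18

w1 = Av₀ = (3·1 + 3·1; 3·1 + 0·1) = (6, 3)
w2 = Aw1 = (3·6 + 3·3; 3·6 + 0·3) = (27, 18)
The requested component of w2 is 18.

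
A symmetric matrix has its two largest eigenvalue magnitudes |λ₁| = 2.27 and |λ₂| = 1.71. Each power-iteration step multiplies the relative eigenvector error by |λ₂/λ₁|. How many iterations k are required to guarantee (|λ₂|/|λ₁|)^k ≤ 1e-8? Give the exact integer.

66

|λ₂/λ₁| = 1.71/2.27 = 0.75330
Need k ≥ ln(1e-8) / ln(0.75330) = -18.4207 / -0.2833 ≈ 65.025
Smallest integer k satisfying the bound: 66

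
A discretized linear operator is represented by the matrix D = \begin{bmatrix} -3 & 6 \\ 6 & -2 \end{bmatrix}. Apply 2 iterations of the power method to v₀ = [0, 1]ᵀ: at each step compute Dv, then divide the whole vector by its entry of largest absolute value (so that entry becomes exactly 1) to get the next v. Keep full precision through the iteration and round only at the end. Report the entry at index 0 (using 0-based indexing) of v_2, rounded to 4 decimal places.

Dv0 = (6.00000, -2.00000); divide by 6.00000 → v1 = (1.00000, -0.33333)
Dv1 = (-5.00000, 6.66667); divide by 6.66667 → v2 = (-0.75000, 1.00000)
Requested entry of v2: -30/40 = -0.7500

-0.7500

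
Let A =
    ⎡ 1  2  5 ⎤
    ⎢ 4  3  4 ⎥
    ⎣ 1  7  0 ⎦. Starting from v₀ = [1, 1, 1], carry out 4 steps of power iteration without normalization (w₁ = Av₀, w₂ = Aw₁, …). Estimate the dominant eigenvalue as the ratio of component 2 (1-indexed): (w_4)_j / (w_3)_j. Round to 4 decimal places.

λ ≈ 9.3139

w1 = Av₀ = (1·1 + 2·1 + 5·1; 4·1 + 3·1 + 4·1; 1·1 + 7·1 + 0·1) = (8, 11, 8)
w2 = Aw1 = (1·8 + 2·11 + 5·8; 4·8 + 3·11 + 4·8; 1·8 + 7·11 + 0·8) = (70, 97, 85)
w3 = Aw2 = (689, 911, 749)
w4 = Aw3 = (6256, 8485, 7066)
Ratio at component: 8485 / 911 = 9.3139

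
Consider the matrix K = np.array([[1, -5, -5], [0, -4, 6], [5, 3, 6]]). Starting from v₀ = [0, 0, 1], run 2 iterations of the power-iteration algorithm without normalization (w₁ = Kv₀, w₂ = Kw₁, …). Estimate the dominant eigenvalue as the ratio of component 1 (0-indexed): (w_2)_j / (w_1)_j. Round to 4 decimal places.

w1 = Kv₀ = (1·0 + (-5)·0 + (-5)·1; 0·0 + (-4)·0 + 6·1; 5·0 + 3·0 + 6·1) = (-5, 6, 6)
w2 = Kw1 = (1·(-5) + (-5)·6 + (-5)·6; 0·(-5) + (-4)·6 + 6·6; 5·(-5) + 3·6 + 6·6) = (-65, 12, 29)
Ratio at component: 12 / 6 = 2.0000

2.0000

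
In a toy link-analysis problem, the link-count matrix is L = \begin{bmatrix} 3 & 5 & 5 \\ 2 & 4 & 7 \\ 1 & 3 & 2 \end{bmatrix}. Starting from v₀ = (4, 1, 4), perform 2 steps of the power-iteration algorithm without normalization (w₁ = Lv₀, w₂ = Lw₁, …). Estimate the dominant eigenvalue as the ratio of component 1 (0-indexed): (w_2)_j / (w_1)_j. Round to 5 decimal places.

λ ≈ 8.47500

w1 = Lv₀ = (3·4 + 5·1 + 5·4; 2·4 + 4·1 + 7·4; 1·4 + 3·1 + 2·4) = (37, 40, 15)
w2 = Lw1 = (3·37 + 5·40 + 5·15; 2·37 + 4·40 + 7·15; 1·37 + 3·40 + 2·15) = (386, 339, 187)
Ratio at component: 339 / 40 = 8.47500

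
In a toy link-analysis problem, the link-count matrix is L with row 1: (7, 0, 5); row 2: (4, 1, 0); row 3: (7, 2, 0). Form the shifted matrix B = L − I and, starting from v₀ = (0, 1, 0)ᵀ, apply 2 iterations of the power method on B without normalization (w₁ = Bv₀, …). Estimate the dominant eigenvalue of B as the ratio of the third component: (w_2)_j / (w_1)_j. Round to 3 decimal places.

B = L − I has rows (6, 0, 5); (4, 0, 0); (7, 2, -1)
w1 = Bv₀ = (0, 0, 2)
w2 = Bw1 = (10, 0, -2)
Ratio: -2/2 = -1.000

-1.000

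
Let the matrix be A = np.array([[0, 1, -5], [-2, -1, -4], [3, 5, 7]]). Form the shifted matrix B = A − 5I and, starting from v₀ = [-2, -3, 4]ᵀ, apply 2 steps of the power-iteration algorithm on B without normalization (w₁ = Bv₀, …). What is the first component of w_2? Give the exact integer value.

136

B = A − 5I has rows (-5, 1, -5); (-2, -6, -4); (3, 5, 2)
w1 = Bv₀ = ((-5)·(-2) + 1·(-3) + (-5)·4; (-2)·(-2) + (-6)·(-3) + (-4)·4; 3·(-2) + 5·(-3) + 2·4) = (-13, 6, -13)
w2 = Bw1 = ((-5)·(-13) + 1·6 + (-5)·(-13); (-2)·(-13) + (-6)·6 + (-4)·(-13); 3·(-13) + 5·6 + 2·(-13)) = (136, 42, -35)
Requested component of w2: 136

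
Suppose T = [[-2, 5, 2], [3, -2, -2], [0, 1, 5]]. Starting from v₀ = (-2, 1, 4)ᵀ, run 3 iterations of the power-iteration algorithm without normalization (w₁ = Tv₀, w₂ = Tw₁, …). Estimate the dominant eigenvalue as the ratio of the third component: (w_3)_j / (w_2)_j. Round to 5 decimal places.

w1 = Tv₀ = (17, -16, 21)
w2 = Tw1 = (-72, 41, 89)
w3 = Tw2 = (527, -476, 486)
Ratio at component: 486 / 89 = 5.46067

5.46067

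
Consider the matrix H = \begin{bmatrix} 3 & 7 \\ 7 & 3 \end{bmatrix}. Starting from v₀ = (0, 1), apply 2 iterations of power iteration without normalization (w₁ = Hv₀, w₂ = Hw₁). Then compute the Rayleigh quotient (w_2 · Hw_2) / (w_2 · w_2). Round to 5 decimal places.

w1 = Hv₀ = (7, 3)
w2 = Hw1 = (42, 58)
Hw2 = (532, 468)
w2·Hw2 = 42·532 + 58·468 = 49488; w2·w2 = 42·42 + 58·58 = 5128
λ ≈ 49488/5128 = 9.65055

λ ≈ 9.65055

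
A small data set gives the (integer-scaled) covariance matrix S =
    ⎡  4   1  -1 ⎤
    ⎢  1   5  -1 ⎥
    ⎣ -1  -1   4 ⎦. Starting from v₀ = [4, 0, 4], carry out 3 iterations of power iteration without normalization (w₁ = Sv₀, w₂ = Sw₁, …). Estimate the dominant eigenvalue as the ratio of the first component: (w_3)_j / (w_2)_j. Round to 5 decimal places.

w1 = Sv₀ = (12, 0, 12)
w2 = Sw1 = (36, 0, 36)
w3 = Sw2 = (108, 0, 108)
Ratio at component: 108 / 36 = 3.00000

λ ≈ 3.00000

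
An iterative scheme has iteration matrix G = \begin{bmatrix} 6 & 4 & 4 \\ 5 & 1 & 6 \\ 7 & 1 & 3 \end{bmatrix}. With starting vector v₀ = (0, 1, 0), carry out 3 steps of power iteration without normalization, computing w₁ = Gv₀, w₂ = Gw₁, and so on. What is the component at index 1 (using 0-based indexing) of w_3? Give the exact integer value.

w1 = Gv₀ = (6·0 + 4·1 + 4·0; 5·0 + 1·1 + 6·0; 7·0 + 1·1 + 3·0) = (4, 1, 1)
w2 = Gw1 = (6·4 + 4·1 + 4·1; 5·4 + 1·1 + 6·1; 7·4 + 1·1 + 3·1) = (32, 27, 32)
w3 = Gw2 = (428, 379, 347)
The requested component of w3 is 379.

379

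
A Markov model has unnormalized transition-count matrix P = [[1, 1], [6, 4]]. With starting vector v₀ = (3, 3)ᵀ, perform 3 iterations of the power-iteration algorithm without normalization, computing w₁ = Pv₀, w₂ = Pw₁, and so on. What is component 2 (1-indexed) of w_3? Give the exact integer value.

w1 = Pv₀ = (1·3 + 1·3; 6·3 + 4·3) = (6, 30)
w2 = Pw1 = (1·6 + 1·30; 6·6 + 4·30) = (36, 156)
w3 = Pw2 = (192, 840)
The requested component of w3 is 840.

840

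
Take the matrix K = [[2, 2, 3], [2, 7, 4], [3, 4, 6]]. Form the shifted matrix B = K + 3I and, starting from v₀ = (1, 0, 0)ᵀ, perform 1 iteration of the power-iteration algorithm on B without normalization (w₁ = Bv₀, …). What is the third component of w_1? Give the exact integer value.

3

B = K + 3I has rows (5, 2, 3); (2, 10, 4); (3, 4, 9)
w1 = Bv₀ = (5, 2, 3)
Requested component of w1: 3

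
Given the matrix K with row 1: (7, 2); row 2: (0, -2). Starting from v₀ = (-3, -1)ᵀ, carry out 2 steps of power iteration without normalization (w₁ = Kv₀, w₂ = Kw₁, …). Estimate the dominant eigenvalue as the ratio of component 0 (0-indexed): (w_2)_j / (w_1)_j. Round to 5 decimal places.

w1 = Kv₀ = (7·(-3) + 2·(-1); 0·(-3) + (-2)·(-1)) = (-23, 2)
w2 = Kw1 = (7·(-23) + 2·2; 0·(-23) + (-2)·2) = (-157, -4)
Ratio at component: -157 / -23 = 6.82609

6.82609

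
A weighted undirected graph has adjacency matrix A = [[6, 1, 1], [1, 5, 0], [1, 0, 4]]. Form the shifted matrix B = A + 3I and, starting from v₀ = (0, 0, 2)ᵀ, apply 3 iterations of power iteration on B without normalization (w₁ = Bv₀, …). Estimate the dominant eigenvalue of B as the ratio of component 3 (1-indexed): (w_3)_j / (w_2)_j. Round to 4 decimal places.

μ ≈ 7.3200

B = A + 3I has rows (9, 1, 1); (1, 8, 0); (1, 0, 7)
w1 = Bv₀ = (2, 0, 14)
w2 = Bw1 = (32, 2, 100)
w3 = Bw2 = (390, 48, 732)
Ratio: 732/100 = 7.3200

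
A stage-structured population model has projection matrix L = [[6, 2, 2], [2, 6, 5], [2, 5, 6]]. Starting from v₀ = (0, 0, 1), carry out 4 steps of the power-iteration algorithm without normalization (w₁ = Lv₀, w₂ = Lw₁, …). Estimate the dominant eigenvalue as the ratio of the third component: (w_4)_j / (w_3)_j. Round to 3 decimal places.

12.181

w1 = Lv₀ = (2, 5, 6)
w2 = Lw1 = (34, 64, 65)
w3 = Lw2 = (462, 777, 778)
w4 = Lw3 = (5882, 9476, 9477)
Ratio at component: 9477 / 778 = 12.181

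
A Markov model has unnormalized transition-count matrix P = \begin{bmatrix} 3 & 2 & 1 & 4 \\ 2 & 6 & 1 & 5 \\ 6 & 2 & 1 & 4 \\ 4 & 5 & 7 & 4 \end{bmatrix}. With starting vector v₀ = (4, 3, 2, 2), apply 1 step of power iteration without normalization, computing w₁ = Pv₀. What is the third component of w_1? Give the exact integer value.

40

w1 = Pv₀ = (3·4 + 2·3 + 1·2 + 4·2; 2·4 + 6·3 + 1·2 + 5·2; 6·4 + 2·3 + 1·2 + 4·2; 4·4 + 5·3 + 7·2 + 4·2) = (28, 38, 40, 53)
The requested component of w1 is 40.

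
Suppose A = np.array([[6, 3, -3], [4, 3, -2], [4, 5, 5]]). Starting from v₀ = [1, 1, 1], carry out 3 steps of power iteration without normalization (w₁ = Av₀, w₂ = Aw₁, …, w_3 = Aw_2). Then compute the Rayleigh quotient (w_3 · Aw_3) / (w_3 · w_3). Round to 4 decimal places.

λ ≈ 4.6542

w1 = Av₀ = (6·1 + 3·1 + (-3)·1; 4·1 + 3·1 + (-2)·1; 4·1 + 5·1 + 5·1) = (6, 5, 14)
w2 = Aw1 = (6·6 + 3·5 + (-3)·14; 4·6 + 3·5 + (-2)·14; 4·6 + 5·5 + 5·14) = (9, 11, 119)
w3 = Aw2 = (-270, -169, 686)
Aw3 = (-4185, -2959, 1505)
w3·Aw3 = (-270)·(-4185) + (-169)·(-2959) + 686·1505 = 2662451; w3·w3 = (-270)·(-270) + (-169)·(-169) + 686·686 = 572057
λ ≈ 2662451/572057 = 4.6542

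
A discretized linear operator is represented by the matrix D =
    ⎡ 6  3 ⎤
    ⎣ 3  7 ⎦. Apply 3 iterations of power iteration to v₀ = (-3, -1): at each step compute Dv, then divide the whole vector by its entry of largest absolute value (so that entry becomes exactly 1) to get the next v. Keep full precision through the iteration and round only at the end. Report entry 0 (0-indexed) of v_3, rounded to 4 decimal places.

0.8981

Dv0 = (-21.00000, -16.00000); divide by -21.00000 → v1 = (1.00000, 0.76190)
Dv1 = (8.28571, 8.33333); divide by 8.33333 → v2 = (0.99429, 1.00000)
Dv2 = (8.96571, 9.98286); divide by 9.98286 → v3 = (0.89811, 1.00000)
Requested entry of v3: -1569/-1747 = 0.8981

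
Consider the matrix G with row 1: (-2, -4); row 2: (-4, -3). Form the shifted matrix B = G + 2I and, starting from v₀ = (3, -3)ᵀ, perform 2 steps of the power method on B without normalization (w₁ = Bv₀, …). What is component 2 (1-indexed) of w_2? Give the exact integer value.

-39

B = G + 2I has rows (0, -4); (-4, -1)
w1 = Bv₀ = (0·3 + (-4)·(-3); (-4)·3 + (-1)·(-3)) = (12, -9)
w2 = Bw1 = (0·12 + (-4)·(-9); (-4)·12 + (-1)·(-9)) = (36, -39)
Requested component of w2: -39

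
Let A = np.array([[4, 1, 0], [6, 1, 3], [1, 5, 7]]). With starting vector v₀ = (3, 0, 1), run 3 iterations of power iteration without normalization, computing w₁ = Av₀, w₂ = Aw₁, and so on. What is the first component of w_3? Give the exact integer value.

399

w1 = Av₀ = (12, 21, 10)
w2 = Aw1 = (69, 123, 187)
w3 = Aw2 = (399, 1098, 1993)
The requested component of w3 is 399.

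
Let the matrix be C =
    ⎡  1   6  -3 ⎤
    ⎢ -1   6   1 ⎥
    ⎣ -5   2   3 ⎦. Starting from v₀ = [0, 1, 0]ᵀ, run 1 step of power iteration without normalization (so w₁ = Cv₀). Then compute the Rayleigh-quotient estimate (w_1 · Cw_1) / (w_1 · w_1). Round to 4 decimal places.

λ ≈ 5.0526

w1 = Cv₀ = (1·0 + 6·1 + (-3)·0; (-1)·0 + 6·1 + 1·0; (-5)·0 + 2·1 + 3·0) = (6, 6, 2)
Cw1 = (36, 32, -12)
w1·Cw1 = 6·36 + 6·32 + 2·(-12) = 384; w1·w1 = 6·6 + 6·6 + 2·2 = 76
λ ≈ 384/76 = 5.0526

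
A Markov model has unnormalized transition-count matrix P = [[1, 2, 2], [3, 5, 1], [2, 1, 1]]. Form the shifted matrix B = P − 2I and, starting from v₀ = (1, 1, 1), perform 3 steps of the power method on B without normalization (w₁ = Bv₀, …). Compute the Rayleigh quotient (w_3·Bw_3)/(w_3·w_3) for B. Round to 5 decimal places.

μ ≈ 4.73616

B = P − 2I has rows (-1, 2, 2); (3, 3, 1); (2, 1, -1)
w1 = Bv₀ = ((-1)·1 + 2·1 + 2·1; 3·1 + 3·1 + 1·1; 2·1 + 1·1 + (-1)·1) = (3, 7, 2)
w2 = Bw1 = ((-1)·3 + 2·7 + 2·2; 3·3 + 3·7 + 1·2; 2·3 + 1·7 + (-1)·2) = (15, 32, 11)
w3 = Bw2 = (71, 152, 51)
Bw3 = (335, 720, 243)
w3·Bw3 = 145618; w3·w3 = 30746; μ ≈ 145618/30746 = 4.73616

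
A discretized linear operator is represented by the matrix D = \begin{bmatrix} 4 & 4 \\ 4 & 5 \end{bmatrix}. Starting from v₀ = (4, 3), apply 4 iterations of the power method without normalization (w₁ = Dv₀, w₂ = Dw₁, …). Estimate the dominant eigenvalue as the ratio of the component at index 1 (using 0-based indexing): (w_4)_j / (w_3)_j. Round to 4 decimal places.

λ ≈ 8.5314

w1 = Dv₀ = (28, 31)
w2 = Dw1 = (236, 267)
w3 = Dw2 = (2012, 2279)
w4 = Dw3 = (17164, 19443)
Ratio at component: 19443 / 2279 = 8.5314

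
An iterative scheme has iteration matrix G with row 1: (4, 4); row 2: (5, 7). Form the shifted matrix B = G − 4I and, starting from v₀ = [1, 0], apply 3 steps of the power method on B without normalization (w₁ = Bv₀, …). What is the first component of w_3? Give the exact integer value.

B = G − 4I has rows (0, 4); (5, 3)
w1 = Bv₀ = (0·1 + 4·0; 5·1 + 3·0) = (0, 5)
w2 = Bw1 = (0·0 + 4·5; 5·0 + 3·5) = (20, 15)
w3 = Bw2 = (60, 145)
Requested component of w3: 60

60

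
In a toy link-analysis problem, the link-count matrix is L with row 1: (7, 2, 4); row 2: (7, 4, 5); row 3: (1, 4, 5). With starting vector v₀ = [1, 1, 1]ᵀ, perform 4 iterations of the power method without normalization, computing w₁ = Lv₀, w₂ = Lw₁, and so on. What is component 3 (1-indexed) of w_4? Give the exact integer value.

w1 = Lv₀ = (13, 16, 10)
w2 = Lw1 = (163, 205, 127)
w3 = Lw2 = (2059, 2596, 1618)
w4 = Lw3 = (26077, 32887, 20533)
The requested component of w4 is 20533.

20533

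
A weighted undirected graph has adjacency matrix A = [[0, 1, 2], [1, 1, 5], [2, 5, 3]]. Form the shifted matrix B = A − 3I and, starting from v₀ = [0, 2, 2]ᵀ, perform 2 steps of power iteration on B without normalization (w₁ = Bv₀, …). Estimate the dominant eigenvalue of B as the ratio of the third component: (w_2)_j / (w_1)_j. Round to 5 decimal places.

B = A − 3I has rows (-3, 1, 2); (1, -2, 5); (2, 5, 0)
w1 = Bv₀ = ((-3)·0 + 1·2 + 2·2; 1·0 + (-2)·2 + 5·2; 2·0 + 5·2 + 0·2) = (6, 6, 10)
w2 = Bw1 = ((-3)·6 + 1·6 + 2·10; 1·6 + (-2)·6 + 5·10; 2·6 + 5·6 + 0·10) = (8, 44, 42)
Ratio: 42/10 = 4.20000

4.20000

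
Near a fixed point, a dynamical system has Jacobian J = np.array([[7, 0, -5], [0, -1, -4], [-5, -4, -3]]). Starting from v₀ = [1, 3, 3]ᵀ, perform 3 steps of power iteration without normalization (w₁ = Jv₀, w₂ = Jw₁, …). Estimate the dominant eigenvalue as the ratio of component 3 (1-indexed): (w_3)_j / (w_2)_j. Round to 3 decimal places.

w1 = Jv₀ = (-8, -15, -26)
w2 = Jw1 = (74, 119, 178)
w3 = Jw2 = (-372, -831, -1380)
Ratio at component: -1380 / 178 = -7.753

-7.753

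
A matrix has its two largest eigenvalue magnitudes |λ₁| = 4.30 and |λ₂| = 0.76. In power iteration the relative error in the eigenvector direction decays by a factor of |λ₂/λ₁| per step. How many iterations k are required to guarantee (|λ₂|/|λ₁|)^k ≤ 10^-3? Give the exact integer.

|λ₂/λ₁| = 0.76/4.30 = 0.17674
Need k ≥ ln(10^-3) / ln(0.17674) = -6.9078 / -1.7331 ≈ 3.986
Smallest integer k satisfying the bound: 4

4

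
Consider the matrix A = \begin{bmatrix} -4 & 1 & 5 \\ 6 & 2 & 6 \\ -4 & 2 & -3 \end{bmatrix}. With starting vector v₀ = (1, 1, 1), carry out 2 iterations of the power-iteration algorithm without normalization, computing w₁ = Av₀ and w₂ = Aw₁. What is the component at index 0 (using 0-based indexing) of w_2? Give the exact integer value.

-19

w1 = Av₀ = (2, 14, -5)
w2 = Aw1 = (-19, 10, 35)
The requested component of w2 is -19.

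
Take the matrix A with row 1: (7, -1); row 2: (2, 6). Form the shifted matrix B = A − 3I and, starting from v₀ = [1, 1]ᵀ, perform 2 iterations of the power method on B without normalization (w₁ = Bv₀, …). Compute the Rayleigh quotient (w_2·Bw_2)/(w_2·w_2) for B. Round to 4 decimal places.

B = A − 3I has rows (4, -1); (2, 3)
w1 = Bv₀ = (4·1 + (-1)·1; 2·1 + 3·1) = (3, 5)
w2 = Bw1 = (4·3 + (-1)·5; 2·3 + 3·5) = (7, 21)
Bw2 = (7, 77)
w2·Bw2 = 1666; w2·w2 = 490; μ ≈ 1666/490 = 3.4000

μ ≈ 3.4000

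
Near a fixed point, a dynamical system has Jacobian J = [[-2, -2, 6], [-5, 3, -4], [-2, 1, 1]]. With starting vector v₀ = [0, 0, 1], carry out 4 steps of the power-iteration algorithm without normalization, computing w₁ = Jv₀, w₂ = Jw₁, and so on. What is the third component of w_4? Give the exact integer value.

-149

w1 = Jv₀ = (6, -4, 1)
w2 = Jw1 = (2, -46, -15)
w3 = Jw2 = (-2, -88, -65)
w4 = Jw3 = (-210, 6, -149)
The requested component of w4 is -149.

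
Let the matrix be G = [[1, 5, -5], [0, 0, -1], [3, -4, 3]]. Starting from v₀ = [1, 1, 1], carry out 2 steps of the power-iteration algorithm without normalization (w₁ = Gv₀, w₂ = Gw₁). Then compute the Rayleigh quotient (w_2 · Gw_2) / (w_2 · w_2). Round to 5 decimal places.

w1 = Gv₀ = (1·1 + 5·1 + (-5)·1; 0·1 + 0·1 + (-1)·1; 3·1 + (-4)·1 + 3·1) = (1, -1, 2)
w2 = Gw1 = (1·1 + 5·(-1) + (-5)·2; 0·1 + 0·(-1) + (-1)·2; 3·1 + (-4)·(-1) + 3·2) = (-14, -2, 13)
Gw2 = (-89, -13, 5)
w2·Gw2 = (-14)·(-89) + (-2)·(-13) + 13·5 = 1337; w2·w2 = (-14)·(-14) + (-2)·(-2) + 13·13 = 369
λ ≈ 1337/369 = 3.62331

3.62331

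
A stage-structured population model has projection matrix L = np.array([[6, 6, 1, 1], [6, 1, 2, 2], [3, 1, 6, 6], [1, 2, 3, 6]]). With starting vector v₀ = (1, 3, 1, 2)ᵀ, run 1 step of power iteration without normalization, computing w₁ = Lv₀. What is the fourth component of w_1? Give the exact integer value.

w1 = Lv₀ = (6·1 + 6·3 + 1·1 + 1·2; 6·1 + 1·3 + 2·1 + 2·2; 3·1 + 1·3 + 6·1 + 6·2; 1·1 + 2·3 + 3·1 + 6·2) = (27, 15, 24, 22)
The requested component of w1 is 22.

22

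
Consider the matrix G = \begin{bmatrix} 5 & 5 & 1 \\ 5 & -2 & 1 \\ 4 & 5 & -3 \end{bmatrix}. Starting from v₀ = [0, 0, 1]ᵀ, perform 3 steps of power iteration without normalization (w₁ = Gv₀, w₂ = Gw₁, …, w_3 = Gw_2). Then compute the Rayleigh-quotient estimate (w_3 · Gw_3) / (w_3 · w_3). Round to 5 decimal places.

3.07134

w1 = Gv₀ = (5·0 + 5·0 + 1·1; 5·0 + (-2)·0 + 1·1; 4·0 + 5·0 + (-3)·1) = (1, 1, -3)
w2 = Gw1 = (5·1 + 5·1 + 1·(-3); 5·1 + (-2)·1 + 1·(-3); 4·1 + 5·1 + (-3)·(-3)) = (7, 0, 18)
w3 = Gw2 = (53, 53, -26)
Gw3 = (504, 133, 555)
w3·Gw3 = 53·504 + 53·133 + (-26)·555 = 19331; w3·w3 = 53·53 + 53·53 + (-26)·(-26) = 6294
λ ≈ 19331/6294 = 3.07134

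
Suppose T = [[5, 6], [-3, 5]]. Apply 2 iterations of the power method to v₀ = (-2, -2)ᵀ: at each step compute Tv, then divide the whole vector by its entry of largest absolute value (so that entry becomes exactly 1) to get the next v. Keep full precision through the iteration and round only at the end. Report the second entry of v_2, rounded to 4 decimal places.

Tv0 = (-22.00000, -4.00000); divide by -22.00000 → v1 = (1.00000, 0.18182)
Tv1 = (6.09091, -2.09091); divide by 6.09091 → v2 = (1.00000, -0.34328)
Requested entry of v2: 46/-134 = -0.3433

-0.3433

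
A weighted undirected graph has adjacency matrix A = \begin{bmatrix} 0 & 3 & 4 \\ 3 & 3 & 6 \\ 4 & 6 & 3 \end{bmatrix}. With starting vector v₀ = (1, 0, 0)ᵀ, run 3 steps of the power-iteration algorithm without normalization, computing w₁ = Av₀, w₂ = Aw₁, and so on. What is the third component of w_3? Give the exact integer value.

w1 = Av₀ = (0·1 + 3·0 + 4·0; 3·1 + 3·0 + 6·0; 4·1 + 6·0 + 3·0) = (0, 3, 4)
w2 = Aw1 = (0·0 + 3·3 + 4·4; 3·0 + 3·3 + 6·4; 4·0 + 6·3 + 3·4) = (25, 33, 30)
w3 = Aw2 = (219, 354, 388)
The requested component of w3 is 388.

388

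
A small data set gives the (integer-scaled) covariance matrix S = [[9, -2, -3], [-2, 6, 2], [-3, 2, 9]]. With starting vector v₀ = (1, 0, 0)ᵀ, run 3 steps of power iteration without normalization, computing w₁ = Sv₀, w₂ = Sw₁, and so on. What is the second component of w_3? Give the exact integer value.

w1 = Sv₀ = (9, -2, -3)
w2 = Sw1 = (94, -36, -58)
w3 = Sw2 = (1092, -520, -876)
The requested component of w3 is -520.

-520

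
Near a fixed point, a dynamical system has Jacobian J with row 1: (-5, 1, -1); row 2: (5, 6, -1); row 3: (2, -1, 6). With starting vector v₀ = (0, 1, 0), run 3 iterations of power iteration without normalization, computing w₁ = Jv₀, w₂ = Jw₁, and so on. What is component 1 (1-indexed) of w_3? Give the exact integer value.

w1 = Jv₀ = (1, 6, -1)
w2 = Jw1 = (2, 42, -10)
w3 = Jw2 = (42, 272, -98)
The requested component of w3 is 42.

42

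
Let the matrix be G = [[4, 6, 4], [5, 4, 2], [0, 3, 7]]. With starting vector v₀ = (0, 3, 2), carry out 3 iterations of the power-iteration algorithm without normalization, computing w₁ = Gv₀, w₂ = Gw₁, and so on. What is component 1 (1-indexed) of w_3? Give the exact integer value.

w1 = Gv₀ = (4·0 + 6·3 + 4·2; 5·0 + 4·3 + 2·2; 0·0 + 3·3 + 7·2) = (26, 16, 23)
w2 = Gw1 = (4·26 + 6·16 + 4·23; 5·26 + 4·16 + 2·23; 0·26 + 3·16 + 7·23) = (292, 240, 209)
w3 = Gw2 = (3444, 2838, 2183)
The requested component of w3 is 3444.

3444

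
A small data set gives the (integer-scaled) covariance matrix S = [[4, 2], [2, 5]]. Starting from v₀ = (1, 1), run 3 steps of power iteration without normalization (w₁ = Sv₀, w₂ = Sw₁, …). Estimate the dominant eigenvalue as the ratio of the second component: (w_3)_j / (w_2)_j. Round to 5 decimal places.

w1 = Sv₀ = (4·1 + 2·1; 2·1 + 5·1) = (6, 7)
w2 = Sw1 = (4·6 + 2·7; 2·6 + 5·7) = (38, 47)
w3 = Sw2 = (246, 311)
Ratio at component: 311 / 47 = 6.61702

λ ≈ 6.61702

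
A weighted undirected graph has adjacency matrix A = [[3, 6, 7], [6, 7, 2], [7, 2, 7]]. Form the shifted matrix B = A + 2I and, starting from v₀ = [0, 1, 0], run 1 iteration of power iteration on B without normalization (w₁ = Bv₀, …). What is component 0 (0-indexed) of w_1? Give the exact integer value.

B = A + 2I has rows (5, 6, 7); (6, 9, 2); (7, 2, 9)
w1 = Bv₀ = (5·0 + 6·1 + 7·0; 6·0 + 9·1 + 2·0; 7·0 + 2·1 + 9·0) = (6, 9, 2)
Requested component of w1: 6

6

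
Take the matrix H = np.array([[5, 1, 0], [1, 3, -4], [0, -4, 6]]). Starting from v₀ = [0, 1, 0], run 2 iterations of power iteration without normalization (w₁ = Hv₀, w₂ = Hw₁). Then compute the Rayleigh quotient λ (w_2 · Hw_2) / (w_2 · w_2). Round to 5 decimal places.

λ ≈ 8.85462

w1 = Hv₀ = (5·0 + 1·1 + 0·0; 1·0 + 3·1 + (-4)·0; 0·0 + (-4)·1 + 6·0) = (1, 3, -4)
w2 = Hw1 = (5·1 + 1·3 + 0·(-4); 1·1 + 3·3 + (-4)·(-4); 0·1 + (-4)·3 + 6·(-4)) = (8, 26, -36)
Hw2 = (66, 230, -320)
w2·Hw2 = 8·66 + 26·230 + (-36)·(-320) = 18028; w2·w2 = 8·8 + 26·26 + (-36)·(-36) = 2036
λ ≈ 18028/2036 = 8.85462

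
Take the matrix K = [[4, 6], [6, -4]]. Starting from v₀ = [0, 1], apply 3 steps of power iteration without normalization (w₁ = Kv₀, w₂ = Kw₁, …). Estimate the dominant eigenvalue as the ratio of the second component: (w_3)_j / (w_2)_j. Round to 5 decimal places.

λ ≈ -4.00000

w1 = Kv₀ = (4·0 + 6·1; 6·0 + (-4)·1) = (6, -4)
w2 = Kw1 = (4·6 + 6·(-4); 6·6 + (-4)·(-4)) = (0, 52)
w3 = Kw2 = (312, -208)
Ratio at component: -208 / 52 = -4.00000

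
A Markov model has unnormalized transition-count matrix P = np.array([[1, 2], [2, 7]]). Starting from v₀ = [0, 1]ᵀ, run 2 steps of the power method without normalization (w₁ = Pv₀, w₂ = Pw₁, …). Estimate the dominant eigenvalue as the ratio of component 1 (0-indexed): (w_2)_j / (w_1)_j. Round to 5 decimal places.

7.57143

w1 = Pv₀ = (1·0 + 2·1; 2·0 + 7·1) = (2, 7)
w2 = Pw1 = (1·2 + 2·7; 2·2 + 7·7) = (16, 53)
Ratio at component: 53 / 7 = 7.57143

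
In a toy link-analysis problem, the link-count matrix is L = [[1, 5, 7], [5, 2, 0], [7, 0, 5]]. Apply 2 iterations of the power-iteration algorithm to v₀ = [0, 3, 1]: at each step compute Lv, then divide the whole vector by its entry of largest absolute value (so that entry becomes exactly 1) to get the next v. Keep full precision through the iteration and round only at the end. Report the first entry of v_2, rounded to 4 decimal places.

Lv0 = (22.00000, 6.00000, 5.00000); divide by 22.00000 → v1 = (1.00000, 0.27273, 0.22727)
Lv1 = (3.95455, 5.54545, 8.13636); divide by 8.13636 → v2 = (0.48603, 0.68156, 1.00000)
Requested entry of v2: 87/179 = 0.4860

0.4860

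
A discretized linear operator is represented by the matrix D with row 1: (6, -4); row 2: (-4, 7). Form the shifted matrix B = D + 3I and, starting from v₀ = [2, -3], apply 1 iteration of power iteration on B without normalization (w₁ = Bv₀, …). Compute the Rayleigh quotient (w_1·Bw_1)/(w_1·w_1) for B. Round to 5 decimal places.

B = D + 3I has rows (9, -4); (-4, 10)
w1 = Bv₀ = (9·2 + (-4)·(-3); (-4)·2 + 10·(-3)) = (30, -38)
Bw1 = (422, -500)
w1·Bw1 = 31660; w1·w1 = 2344; μ ≈ 31660/2344 = 13.50683

μ ≈ 13.50683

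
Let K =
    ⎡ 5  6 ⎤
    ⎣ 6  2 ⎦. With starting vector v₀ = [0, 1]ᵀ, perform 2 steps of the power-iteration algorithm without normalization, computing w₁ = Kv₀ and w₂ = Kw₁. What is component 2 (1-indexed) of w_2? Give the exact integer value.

40

w1 = Kv₀ = (6, 2)
w2 = Kw1 = (42, 40)
The requested component of w2 is 40.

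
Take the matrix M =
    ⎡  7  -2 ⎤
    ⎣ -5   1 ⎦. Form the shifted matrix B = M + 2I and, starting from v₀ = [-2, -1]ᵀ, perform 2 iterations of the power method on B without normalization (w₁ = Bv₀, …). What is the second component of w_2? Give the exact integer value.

B = M + 2I has rows (9, -2); (-5, 3)
w1 = Bv₀ = (9·(-2) + (-2)·(-1); (-5)·(-2) + 3·(-1)) = (-16, 7)
w2 = Bw1 = (9·(-16) + (-2)·7; (-5)·(-16) + 3·7) = (-158, 101)
Requested component of w2: 101

101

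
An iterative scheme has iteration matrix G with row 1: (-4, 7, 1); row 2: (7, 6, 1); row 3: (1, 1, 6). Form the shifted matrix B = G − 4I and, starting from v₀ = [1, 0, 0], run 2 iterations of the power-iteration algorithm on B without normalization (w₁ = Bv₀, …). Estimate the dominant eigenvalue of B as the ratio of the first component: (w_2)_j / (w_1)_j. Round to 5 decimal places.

B = G − 4I has rows (-8, 7, 1); (7, 2, 1); (1, 1, 2)
w1 = Bv₀ = ((-8)·1 + 7·0 + 1·0; 7·1 + 2·0 + 1·0; 1·1 + 1·0 + 2·0) = (-8, 7, 1)
w2 = Bw1 = ((-8)·(-8) + 7·7 + 1·1; 7·(-8) + 2·7 + 1·1; 1·(-8) + 1·7 + 2·1) = (114, -41, 1)
Ratio: 114/-8 = -14.25000

-14.25000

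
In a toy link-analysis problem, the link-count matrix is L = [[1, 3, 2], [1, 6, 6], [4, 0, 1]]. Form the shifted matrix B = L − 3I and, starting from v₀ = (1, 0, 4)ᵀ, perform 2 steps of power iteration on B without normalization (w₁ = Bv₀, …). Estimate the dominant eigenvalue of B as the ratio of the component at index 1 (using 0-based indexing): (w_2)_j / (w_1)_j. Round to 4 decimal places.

2.2800

B = L − 3I has rows (-2, 3, 2); (1, 3, 6); (4, 0, -2)
w1 = Bv₀ = ((-2)·1 + 3·0 + 2·4; 1·1 + 3·0 + 6·4; 4·1 + 0·0 + (-2)·4) = (6, 25, -4)
w2 = Bw1 = ((-2)·6 + 3·25 + 2·(-4); 1·6 + 3·25 + 6·(-4); 4·6 + 0·25 + (-2)·(-4)) = (55, 57, 32)
Ratio: 57/25 = 2.2800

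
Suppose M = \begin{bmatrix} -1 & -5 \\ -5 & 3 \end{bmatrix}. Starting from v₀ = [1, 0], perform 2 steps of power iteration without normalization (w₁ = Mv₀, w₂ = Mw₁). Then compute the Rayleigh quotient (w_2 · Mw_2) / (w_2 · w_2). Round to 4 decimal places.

w1 = Mv₀ = (-1, -5)
w2 = Mw1 = (26, -10)
Mw2 = (24, -160)
w2·Mw2 = 26·24 + (-10)·(-160) = 2224; w2·w2 = 26·26 + (-10)·(-10) = 776
λ ≈ 2224/776 = 2.8660

2.8660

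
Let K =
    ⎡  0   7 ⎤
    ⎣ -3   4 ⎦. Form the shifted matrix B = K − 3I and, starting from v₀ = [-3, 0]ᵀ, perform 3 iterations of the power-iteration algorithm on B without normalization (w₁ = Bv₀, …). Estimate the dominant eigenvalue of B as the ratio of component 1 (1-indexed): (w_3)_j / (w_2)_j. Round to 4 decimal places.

B = K − 3I has rows (-3, 7); (-3, 1)
w1 = Bv₀ = (9, 9)
w2 = Bw1 = (36, -18)
w3 = Bw2 = (-234, -126)
Ratio: -234/36 = -6.5000

-6.5000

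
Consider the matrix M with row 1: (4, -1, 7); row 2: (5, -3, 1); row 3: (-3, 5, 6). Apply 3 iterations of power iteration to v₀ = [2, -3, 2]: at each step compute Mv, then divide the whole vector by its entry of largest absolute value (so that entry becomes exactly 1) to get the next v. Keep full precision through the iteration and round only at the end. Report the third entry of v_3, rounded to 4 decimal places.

-0.4650

Mv0 = (25.00000, 21.00000, -9.00000); divide by 25.00000 → v1 = (1.00000, 0.84000, -0.36000)
Mv1 = (0.64000, 2.12000, -0.96000); divide by 2.12000 → v2 = (0.30189, 1.00000, -0.45283)
Mv2 = (-2.96226, -1.94340, 1.37736); divide by -2.96226 → v3 = (1.00000, 0.65605, -0.46497)
Requested entry of v3: 73/-157 = -0.4650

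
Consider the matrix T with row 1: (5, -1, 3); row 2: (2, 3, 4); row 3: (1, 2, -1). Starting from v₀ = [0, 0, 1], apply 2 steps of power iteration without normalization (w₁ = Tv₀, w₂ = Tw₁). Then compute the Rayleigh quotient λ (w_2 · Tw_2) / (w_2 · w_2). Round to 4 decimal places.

w1 = Tv₀ = (3, 4, -1)
w2 = Tw1 = (8, 14, 12)
Tw2 = (62, 106, 24)
w2·Tw2 = 8·62 + 14·106 + 12·24 = 2268; w2·w2 = 8·8 + 14·14 + 12·12 = 404
λ ≈ 2268/404 = 5.6139

λ ≈ 5.6139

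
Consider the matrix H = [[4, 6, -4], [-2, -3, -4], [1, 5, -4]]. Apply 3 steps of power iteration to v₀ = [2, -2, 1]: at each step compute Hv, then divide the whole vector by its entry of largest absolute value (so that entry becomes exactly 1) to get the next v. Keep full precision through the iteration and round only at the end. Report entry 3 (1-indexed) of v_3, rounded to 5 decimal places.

Hv0 = (-8.000000, -2.000000, -12.000000); divide by -12.000000 → v1 = (0.666667, 0.166667, 1.000000)
Hv1 = (-0.333333, -5.833333, -2.500000); divide by -5.833333 → v2 = (0.057143, 1.000000, 0.428571)
Hv2 = (4.514286, -4.828571, 3.342857); divide by -4.828571 → v3 = (-0.934911, 1.000000, -0.692308)
Requested entry of v3: 234/-338 = -0.69231

-0.69231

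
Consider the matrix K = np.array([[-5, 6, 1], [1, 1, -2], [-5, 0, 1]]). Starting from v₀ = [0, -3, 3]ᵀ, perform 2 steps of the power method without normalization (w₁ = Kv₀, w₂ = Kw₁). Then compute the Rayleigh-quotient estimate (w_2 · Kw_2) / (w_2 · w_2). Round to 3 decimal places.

w1 = Kv₀ = ((-5)·0 + 6·(-3) + 1·3; 1·0 + 1·(-3) + (-2)·3; (-5)·0 + 0·(-3) + 1·3) = (-15, -9, 3)
w2 = Kw1 = ((-5)·(-15) + 6·(-9) + 1·3; 1·(-15) + 1·(-9) + (-2)·3; (-5)·(-15) + 0·(-9) + 1·3) = (24, -30, 78)
Kw2 = (-222, -162, -42)
w2·Kw2 = 24·(-222) + (-30)·(-162) + 78·(-42) = -3744; w2·w2 = 24·24 + (-30)·(-30) + 78·78 = 7560
λ ≈ -3744/7560 = -0.495

-0.495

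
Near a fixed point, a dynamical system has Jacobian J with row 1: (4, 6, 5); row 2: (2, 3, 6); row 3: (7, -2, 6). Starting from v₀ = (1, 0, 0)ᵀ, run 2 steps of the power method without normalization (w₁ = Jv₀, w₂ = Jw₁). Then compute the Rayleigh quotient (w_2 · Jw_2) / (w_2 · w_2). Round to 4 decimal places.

λ ≈ 12.5926

w1 = Jv₀ = (4, 2, 7)
w2 = Jw1 = (63, 56, 66)
Jw2 = (918, 690, 725)
w2·Jw2 = 63·918 + 56·690 + 66·725 = 144324; w2·w2 = 63·63 + 56·56 + 66·66 = 11461
λ ≈ 144324/11461 = 12.5926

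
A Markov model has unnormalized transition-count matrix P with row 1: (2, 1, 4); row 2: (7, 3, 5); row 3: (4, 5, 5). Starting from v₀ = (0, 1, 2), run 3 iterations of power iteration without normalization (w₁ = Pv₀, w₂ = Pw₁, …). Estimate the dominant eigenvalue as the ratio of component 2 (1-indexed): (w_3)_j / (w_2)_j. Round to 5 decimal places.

11.57062

w1 = Pv₀ = (9, 13, 15)
w2 = Pw1 = (91, 177, 176)
w3 = Pw2 = (1063, 2048, 2129)
Ratio at component: 2048 / 177 = 11.57062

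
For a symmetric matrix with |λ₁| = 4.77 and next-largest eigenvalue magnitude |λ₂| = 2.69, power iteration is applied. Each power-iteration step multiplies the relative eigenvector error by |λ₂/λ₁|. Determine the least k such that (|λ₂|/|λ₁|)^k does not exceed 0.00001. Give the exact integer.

|λ₂/λ₁| = 2.69/4.77 = 0.56394
Need k ≥ ln(0.00001) / ln(0.56394) = -11.5129 / -0.5728 ≈ 20.099
Smallest integer k satisfying the bound: 21

21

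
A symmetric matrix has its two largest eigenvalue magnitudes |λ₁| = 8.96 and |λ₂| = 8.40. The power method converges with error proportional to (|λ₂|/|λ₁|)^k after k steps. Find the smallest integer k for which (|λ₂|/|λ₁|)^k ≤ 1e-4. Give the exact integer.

143

|λ₂/λ₁| = 8.40/8.96 = 0.93750
Need k ≥ ln(1e-4) / ln(0.93750) = -9.2103 / -0.0645 ≈ 142.711
Smallest integer k satisfying the bound: 143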